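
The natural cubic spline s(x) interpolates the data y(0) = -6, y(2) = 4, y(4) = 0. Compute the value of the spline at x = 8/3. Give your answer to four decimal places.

3.9630

Write M_i for s''(x_i). With h_i = 2, 2 and divided differences Δ_i = 5, -2, the continuity of s' gives the tridiagonal system
  2·M_0 + 8·M_1 + 2·M_2 = 6(Δ_1 - Δ_0) = -42
Natural end conditions: M_0 = M_2 = 0.
Solving the tridiagonal system: M_0 = 0, M_1 = -21/4, M_2 = 0.
On [2, 4], s(x) = 4 + 3/2·(x - 2) - 21/8·(x - 2)² + 7/16·(x - 2)³.
With (x - 2) = 2/3: s(8/3) = 107/27.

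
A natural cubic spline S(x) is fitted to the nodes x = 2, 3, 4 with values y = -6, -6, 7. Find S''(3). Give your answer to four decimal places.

Write m_i for S''(x_i). With h_i = 1, 1 and divided differences Δ_i = 0, 13, the continuity of S' gives the tridiagonal system
  1·m_0 + 4·m_1 + 1·m_2 = 6(Δ_1 - Δ_0) = 78
Natural end conditions: m_0 = m_2 = 0.
Hence m_0 = 0, m_1 = 39/2, m_2 = 0.

19.5000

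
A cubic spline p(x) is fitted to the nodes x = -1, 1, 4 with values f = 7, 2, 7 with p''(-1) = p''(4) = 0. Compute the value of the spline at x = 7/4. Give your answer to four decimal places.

2.0195

With M_i denoting the second derivative at x_i, h_i = 2, 3, and Δ_i = (y_(i+1) − y_i)/h_i = -5/2, 5/3:
  2·M_0 + 10·M_1 + 3·M_2 = 6(Δ_1 - Δ_0) = 25
Natural end conditions: M_0 = M_2 = 0.
Solving the tridiagonal system: M_0 = 0, M_1 = 5/2, M_2 = 0.
On [1, 4], p(x) = 2 - 5/6·(x - 1) + 5/4·(x - 1)² - 5/36·(x - 1)³.
With (x - 1) = 3/4: p(7/4) = 517/256.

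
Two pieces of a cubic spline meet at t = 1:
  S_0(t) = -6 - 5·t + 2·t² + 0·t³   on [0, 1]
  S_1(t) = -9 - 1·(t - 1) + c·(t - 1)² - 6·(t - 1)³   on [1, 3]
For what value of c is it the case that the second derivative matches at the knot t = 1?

2

S_0''(t) = 4 + 0·t, so S_0''(1) = 4. On the right, S_1''(1) = 2c, so c = 2.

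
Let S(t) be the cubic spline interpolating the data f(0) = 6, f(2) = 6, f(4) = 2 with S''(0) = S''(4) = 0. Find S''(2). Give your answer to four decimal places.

Write m_i for S''(x_i). With h_i = 2, 2 and divided differences Δ_i = 0, -2, the continuity of S' gives the tridiagonal system
  2·m_0 + 8·m_1 + 2·m_2 = 6(Δ_1 - Δ_0) = -12
Natural end conditions: m_0 = m_2 = 0.
Hence m_0 = 0, m_1 = -3/2, m_2 = 0.

-1.5000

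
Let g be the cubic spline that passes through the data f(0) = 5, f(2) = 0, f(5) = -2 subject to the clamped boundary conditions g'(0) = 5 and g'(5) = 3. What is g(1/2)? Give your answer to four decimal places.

Put σ_i = g'' at the i-th knot. Here h = (2, 3) and Δ = (-5/2, -2/3), so the interior equations h_(i-1)·σ_(i-1) + 2(h_(i-1)+h_i)·σ_i + h_i·σ_(i+1) = 6(Δ_i − Δ_(i-1)) read
  2·σ_0 + 10·σ_1 + 3·σ_2 = 6(Δ_1 - Δ_0) = 11
Clamped end conditions give two more equations: 2h_0·σ_0 + h_0·σ_1 = 6(Δ_0 - g'(0)) = -45 and h_1·σ_1 + 2h_1·σ_2 = 6(g'(5) - Δ_1) = 22.
Solving: σ_0 = -51/4, σ_1 = 3, σ_2 = 13/6.
On [0, 2], g(t) = 5 + 5·t - 51/8·t² + 21/16·t³.
With t = 1/2: g(1/2) = 777/128.

6.0703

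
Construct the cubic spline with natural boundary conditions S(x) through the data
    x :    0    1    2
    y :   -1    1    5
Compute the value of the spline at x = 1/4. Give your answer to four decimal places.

-0.6172

With m_i denoting the second derivative at x_i, h_i = 1, 1, and Δ_i = (y_(i+1) − y_i)/h_i = 2, 4:
  1·m_0 + 4·m_1 + 1·m_2 = 6(Δ_1 - Δ_0) = 12
Natural end conditions: m_0 = m_2 = 0.
Forward elimination and back-substitution give m_0 = 0, m_1 = 3, m_2 = 0.
On [0, 1], S(x) = -1 + 3/2·x + 0·x² + 1/2·x³.
With x = 1/4: S(1/4) = -79/128.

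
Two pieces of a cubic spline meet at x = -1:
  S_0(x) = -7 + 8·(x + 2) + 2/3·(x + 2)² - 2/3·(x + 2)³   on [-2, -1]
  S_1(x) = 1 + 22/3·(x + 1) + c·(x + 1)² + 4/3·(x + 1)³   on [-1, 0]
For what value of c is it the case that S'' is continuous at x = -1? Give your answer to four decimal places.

S_0''(x) = 4/3 - 4·(x + 2), so S_0''(-1) = -8/3. On the right, S_1''(-1) = 2c, so c = -4/3.

-1.3333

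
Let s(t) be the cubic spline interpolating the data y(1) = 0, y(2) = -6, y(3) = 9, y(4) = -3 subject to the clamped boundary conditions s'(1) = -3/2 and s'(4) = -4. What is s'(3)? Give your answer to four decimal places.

1.5667

Write M_i for s''(x_i). With h_i = 1, 1, 1 and divided differences Δ_i = -6, 15, -12, the continuity of s' gives the tridiagonal system
  1·M_0 + 4·M_1 + 1·M_2 = 6(Δ_1 - Δ_0) = 126
  1·M_1 + 4·M_2 + 1·M_3 = 6(Δ_2 - Δ_1) = -162
Clamped end conditions give two more equations: 2h_0·M_0 + h_0·M_1 = 6(Δ_0 - s'(1)) = -27 and h_2·M_2 + 2h_2·M_3 = 6(s'(4) - Δ_2) = 48.
Forward elimination and back-substitution give M_0 = -652/15, M_1 = 899/15, M_2 = -1054/15, M_3 = 887/15.
On [3, 4], s'(t) = b_2 + 2c_2·(t - 3) + 3d_2·(t - 3)² with b_2 = Δ_2 - h_2(2M_2 + M_3)/6 = 47/30, c_2 = M_2/2 = -527/15, d_2 = (M_3 - M_2)/(6h_2) = 647/30. So s'(3) = 47/30.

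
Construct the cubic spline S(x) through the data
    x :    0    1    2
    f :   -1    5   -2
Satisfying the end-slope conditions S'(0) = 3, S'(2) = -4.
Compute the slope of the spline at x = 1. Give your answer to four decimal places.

-0.5000

With M_i denoting the second derivative at x_i, h_i = 1, 1, and Δ_i = (y_(i+1) − y_i)/h_i = 6, -7:
  1·M_0 + 4·M_1 + 1·M_2 = 6(Δ_1 - Δ_0) = -78
Clamped end conditions give two more equations: 2h_0·M_0 + h_0·M_1 = 6(Δ_0 - S'(0)) = 18 and h_1·M_1 + 2h_1·M_2 = 6(S'(2) - Δ_1) = 18.
Solving: M_0 = 25, M_1 = -32, M_2 = 25.
On [1, 2], S'(x) = b_1 + 2c_1·(x - 1) + 3d_1·(x - 1)² with b_1 = Δ_1 - h_1(2M_1 + M_2)/6 = -1/2, c_1 = M_1/2 = -16, d_1 = (M_2 - M_1)/(6h_1) = 19/2. So S'(1) = -1/2.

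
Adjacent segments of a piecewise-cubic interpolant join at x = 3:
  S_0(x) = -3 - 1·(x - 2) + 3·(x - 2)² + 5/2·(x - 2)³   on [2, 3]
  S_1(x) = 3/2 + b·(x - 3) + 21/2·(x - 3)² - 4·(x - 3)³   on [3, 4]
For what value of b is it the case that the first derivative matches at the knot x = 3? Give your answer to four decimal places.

12.5000

S_0'(x) = -1 + 6·(x - 2) + 15/2·(x - 2)², so S_0'(3) = 25/2. On the right, S_1'(3) = b, so b = 25/2.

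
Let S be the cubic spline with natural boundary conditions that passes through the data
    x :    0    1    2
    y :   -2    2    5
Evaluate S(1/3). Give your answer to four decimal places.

Write M_i for S''(x_i). With h_i = 1, 1 and divided differences Δ_i = 4, 3, the continuity of S' gives the tridiagonal system
  1·M_0 + 4·M_1 + 1·M_2 = 6(Δ_1 - Δ_0) = -6
Natural end conditions: M_0 = M_2 = 0.
Hence M_0 = 0, M_1 = -3/2, M_2 = 0.
On [0, 1], S(x) = -2 + 17/4·x + 0·x² - 1/4·x³.
With x = 1/3: S(1/3) = -16/27.

-0.5926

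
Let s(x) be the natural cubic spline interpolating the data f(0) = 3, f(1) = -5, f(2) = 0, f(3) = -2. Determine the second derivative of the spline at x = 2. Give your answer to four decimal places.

Put m_i = s'' at the i-th knot. Here h = (1, 1, 1) and Δ = (-8, 5, -2), so the interior equations h_(i-1)·m_(i-1) + 2(h_(i-1)+h_i)·m_i + h_i·m_(i+1) = 6(Δ_i − Δ_(i-1)) read
  1·m_0 + 4·m_1 + 1·m_2 = 6(Δ_1 - Δ_0) = 78
  1·m_1 + 4·m_2 + 1·m_3 = 6(Δ_2 - Δ_1) = -42
Natural end conditions: m_0 = m_3 = 0.
Hence m_0 = 0, m_1 = 118/5, m_2 = -82/5, m_3 = 0.

-16.4000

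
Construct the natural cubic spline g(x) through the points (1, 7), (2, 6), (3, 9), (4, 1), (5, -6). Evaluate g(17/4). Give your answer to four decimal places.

-1.1191

Put M_i = g'' at the i-th knot. Here h = (1, 1, 1, 1) and Δ = (-1, 3, -8, -7), so the interior equations h_(i-1)·M_(i-1) + 2(h_(i-1)+h_i)·M_i + h_i·M_(i+1) = 6(Δ_i − Δ_(i-1)) read
  1·M_0 + 4·M_1 + 1·M_2 = 6(Δ_1 - Δ_0) = 24
  1·M_1 + 4·M_2 + 1·M_3 = 6(Δ_2 - Δ_1) = -66
  1·M_2 + 4·M_3 + 1·M_4 = 6(Δ_3 - Δ_2) = 6
Natural end conditions: M_0 = M_4 = 0.
Solving the tridiagonal system: M_0 = 0, M_1 = 45/4, M_2 = -21, M_3 = 27/4, M_4 = 0.
On [4, 5], g(x) = 1 - 37/4·(x - 4) + 27/8·(x - 4)² - 9/8·(x - 4)³.
With (x - 4) = 1/4: g(17/4) = -573/512.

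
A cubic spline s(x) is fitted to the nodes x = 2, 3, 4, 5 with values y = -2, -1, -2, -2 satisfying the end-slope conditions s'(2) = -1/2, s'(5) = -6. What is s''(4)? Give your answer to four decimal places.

8.9333

With σ_i denoting the second derivative at x_i, h_i = 1, 1, 1, and Δ_i = (y_(i+1) − y_i)/h_i = 1, -1, 0:
  1·σ_0 + 4·σ_1 + 1·σ_2 = 6(Δ_1 - Δ_0) = -12
  1·σ_1 + 4·σ_2 + 1·σ_3 = 6(Δ_2 - Δ_1) = 6
Clamped end conditions give two more equations: 2h_0·σ_0 + h_0·σ_1 = 6(Δ_0 - s'(2)) = 9 and h_2·σ_2 + 2h_2·σ_3 = 6(s'(5) - Δ_2) = -36.
Solving: σ_0 = 122/15, σ_1 = -109/15, σ_2 = 134/15, σ_3 = -337/15.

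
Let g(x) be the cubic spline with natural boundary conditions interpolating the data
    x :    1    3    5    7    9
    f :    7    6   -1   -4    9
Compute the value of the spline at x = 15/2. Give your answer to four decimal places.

Let M_i = g''(x_i). Step sizes h_i = 2, 2, 2, 2; slopes of the chords Δ_i = (y_(i+1) - y_i)/h_i = -1/2, -7/2, -3/2, 13/2.
  2·M_0 + 8·M_1 + 2·M_2 = 6(Δ_1 - Δ_0) = -18
  2·M_1 + 8·M_2 + 2·M_3 = 6(Δ_2 - Δ_1) = 12
  2·M_2 + 8·M_3 + 2·M_4 = 6(Δ_3 - Δ_2) = 48
Natural end conditions: M_0 = M_4 = 0.
Solving the tridiagonal system: M_0 = 0, M_1 = -135/56, M_2 = 9/14, M_3 = 327/56, M_4 = 0.
On [7, 9], g(x) = -4 + 73/28·(x - 7) + 327/112·(x - 7)² - 109/224·(x - 7)³.
With (x - 7) = 1/2: g(15/2) = -519/256.

-2.0273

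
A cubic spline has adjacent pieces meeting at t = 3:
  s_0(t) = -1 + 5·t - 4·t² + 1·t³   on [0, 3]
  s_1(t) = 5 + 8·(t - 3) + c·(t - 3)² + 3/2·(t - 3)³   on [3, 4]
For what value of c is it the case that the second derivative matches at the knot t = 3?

s_0''(t) = -8 + 6·t, so s_0''(3) = 10. On the right, s_1''(3) = 2c, so c = 5.

5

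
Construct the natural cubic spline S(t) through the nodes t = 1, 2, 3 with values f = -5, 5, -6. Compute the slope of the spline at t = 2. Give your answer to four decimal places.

With M_i denoting the second derivative at x_i, h_i = 1, 1, and Δ_i = (y_(i+1) − y_i)/h_i = 10, -11:
  1·M_0 + 4·M_1 + 1·M_2 = 6(Δ_1 - Δ_0) = -126
Natural end conditions: M_0 = M_2 = 0.
Solving the tridiagonal system: M_0 = 0, M_1 = -63/2, M_2 = 0.
On [2, 3], S'(t) = b_1 + 2c_1·(t - 2) + 3d_1·(t - 2)² with b_1 = Δ_1 - h_1(2M_1 + M_2)/6 = -1/2, c_1 = M_1/2 = -63/4, d_1 = (M_2 - M_1)/(6h_1) = 21/4. So S'(2) = -1/2.

-0.5000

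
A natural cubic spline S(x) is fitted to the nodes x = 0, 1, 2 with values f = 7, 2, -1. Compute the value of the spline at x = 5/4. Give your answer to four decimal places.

Put σ_i = S'' at the i-th knot. Here h = (1, 1) and Δ = (-5, -3), so the interior equations h_(i-1)·σ_(i-1) + 2(h_(i-1)+h_i)·σ_i + h_i·σ_(i+1) = 6(Δ_i − Δ_(i-1)) read
  1·σ_0 + 4·σ_1 + 1·σ_2 = 6(Δ_1 - Δ_0) = 12
Natural end conditions: σ_0 = σ_2 = 0.
Hence σ_0 = 0, σ_1 = 3, σ_2 = 0.
On [1, 2], S(x) = 2 - 4·(x - 1) + 3/2·(x - 1)² - 1/2·(x - 1)³.
With (x - 1) = 1/4: S(5/4) = 139/128.

1.0859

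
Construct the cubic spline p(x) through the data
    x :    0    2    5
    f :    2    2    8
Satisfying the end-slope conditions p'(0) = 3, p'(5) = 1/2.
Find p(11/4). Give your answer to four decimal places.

Put σ_i = p'' at the i-th knot. Here h = (2, 3) and Δ = (0, 2), so the interior equations h_(i-1)·σ_(i-1) + 2(h_(i-1)+h_i)·σ_i + h_i·σ_(i+1) = 6(Δ_i − Δ_(i-1)) read
  2·σ_0 + 10·σ_1 + 3·σ_2 = 6(Δ_1 - Δ_0) = 12
Clamped end conditions give two more equations: 2h_0·σ_0 + h_0·σ_1 = 6(Δ_0 - p'(0)) = -18 and h_1·σ_1 + 2h_1·σ_2 = 6(p'(5) - Δ_1) = -9.
Forward elimination and back-substitution give σ_0 = -31/5, σ_1 = 17/5, σ_2 = -16/5.
On [2, 5], p(x) = 2 + 1/5·(x - 2) + 17/10·(x - 2)² - 11/30·(x - 2)³.
With (x - 2) = 3/4: p(11/4) = 1889/640.

2.9516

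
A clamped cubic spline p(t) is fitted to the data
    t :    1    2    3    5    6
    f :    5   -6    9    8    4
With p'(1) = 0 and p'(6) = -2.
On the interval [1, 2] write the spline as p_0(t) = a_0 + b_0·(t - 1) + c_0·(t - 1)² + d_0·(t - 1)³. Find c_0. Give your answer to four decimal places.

Let M_i = p''(x_i). Step sizes h_i = 1, 1, 2, 1; slopes of the chords Δ_i = (y_(i+1) - y_i)/h_i = -11, 15, -1/2, -4.
  1·M_0 + 4·M_1 + 1·M_2 = 6(Δ_1 - Δ_0) = 156
  1·M_1 + 6·M_2 + 2·M_3 = 6(Δ_2 - Δ_1) = -93
  2·M_2 + 6·M_3 + 1·M_4 = 6(Δ_3 - Δ_2) = -21
Clamped end conditions give two more equations: 2h_0·M_0 + h_0·M_1 = 6(Δ_0 - p'(1)) = -66 and h_3·M_3 + 2h_3·M_4 = 6(p'(6) - Δ_3) = 12.
Solving the tridiagonal system: M_0 = -8183/128, M_1 = 3959/64, M_2 = -3521/128, M_3 = 163/32, M_4 = 221/64.
On [1, 2], with p_0(t) = a_0 + b_0·(t - 1) + c_0·(t - 1)² + d_0·(t - 1)³: c_0 = M_0/2 = -8183/256, d_0 = (M_1 - M_0)/(6h_0) = 5367/256, b_0 = Δ_0 - h_0(2M_0 + M_1)/6 = 0.

-31.9648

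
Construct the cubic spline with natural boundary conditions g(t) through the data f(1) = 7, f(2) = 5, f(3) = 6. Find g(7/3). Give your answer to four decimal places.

5.0556

Let σ_i = g''(x_i). Step sizes h_i = 1, 1; slopes of the chords Δ_i = (y_(i+1) - y_i)/h_i = -2, 1.
  1·σ_0 + 4·σ_1 + 1·σ_2 = 6(Δ_1 - Δ_0) = 18
Natural end conditions: σ_0 = σ_2 = 0.
Hence σ_0 = 0, σ_1 = 9/2, σ_2 = 0.
On [2, 3], g(t) = 5 - 1/2·(t - 2) + 9/4·(t - 2)² - 3/4·(t - 2)³.
With (t - 2) = 1/3: g(7/3) = 91/18.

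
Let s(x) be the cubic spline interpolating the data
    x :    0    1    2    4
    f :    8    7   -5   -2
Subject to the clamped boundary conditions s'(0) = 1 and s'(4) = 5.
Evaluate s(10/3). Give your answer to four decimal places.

With m_i denoting the second derivative at x_i, h_i = 1, 1, 2, and Δ_i = (y_(i+1) − y_i)/h_i = -1, -12, 3/2:
  1·m_0 + 4·m_1 + 1·m_2 = 6(Δ_1 - Δ_0) = -66
  1·m_1 + 6·m_2 + 2·m_3 = 6(Δ_2 - Δ_1) = 81
Clamped end conditions give two more equations: 2h_0·m_0 + h_0·m_1 = 6(Δ_0 - s'(0)) = -12 and h_2·m_2 + 2h_2·m_3 = 6(s'(4) - Δ_2) = 21.
Solving: m_0 = 115/22, m_1 = -247/11, m_2 = 409/22, m_3 = -89/22.
On [2, 4], s(x) = -5 - 105/11·(x - 2) + 409/44·(x - 2)² - 83/44·(x - 2)³.
With (x - 2) = 4/3: s(10/3) = -1685/297.

-5.6734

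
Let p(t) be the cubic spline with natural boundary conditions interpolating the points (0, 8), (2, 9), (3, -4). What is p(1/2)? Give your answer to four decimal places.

Let σ_i = p''(x_i). Step sizes h_i = 2, 1; slopes of the chords Δ_i = (y_(i+1) - y_i)/h_i = 1/2, -13.
  2·σ_0 + 6·σ_1 + 1·σ_2 = 6(Δ_1 - Δ_0) = -81
Natural end conditions: σ_0 = σ_2 = 0.
Solving the tridiagonal system: σ_0 = 0, σ_1 = -27/2, σ_2 = 0.
On [0, 2], p(t) = 8 + 5·t + 0·t² - 9/8·t³.
With t = 1/2: p(1/2) = 663/64.

10.3594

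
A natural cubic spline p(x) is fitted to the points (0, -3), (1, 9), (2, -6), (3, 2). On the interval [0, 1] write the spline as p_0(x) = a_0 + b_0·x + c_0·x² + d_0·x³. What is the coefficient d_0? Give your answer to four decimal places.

-8.7333

Put m_i = p'' at the i-th knot. Here h = (1, 1, 1) and Δ = (12, -15, 8), so the interior equations h_(i-1)·m_(i-1) + 2(h_(i-1)+h_i)·m_i + h_i·m_(i+1) = 6(Δ_i − Δ_(i-1)) read
  1·m_0 + 4·m_1 + 1·m_2 = 6(Δ_1 - Δ_0) = -162
  1·m_1 + 4·m_2 + 1·m_3 = 6(Δ_2 - Δ_1) = 138
Natural end conditions: m_0 = m_3 = 0.
Solving the tridiagonal system: m_0 = 0, m_1 = -262/5, m_2 = 238/5, m_3 = 0.
On [0, 1], with p_0(x) = a_0 + b_0·x + c_0·x² + d_0·x³: c_0 = m_0/2 = 0, d_0 = (m_1 - m_0)/(6h_0) = -131/15, b_0 = Δ_0 - h_0(2m_0 + m_1)/6 = 311/15.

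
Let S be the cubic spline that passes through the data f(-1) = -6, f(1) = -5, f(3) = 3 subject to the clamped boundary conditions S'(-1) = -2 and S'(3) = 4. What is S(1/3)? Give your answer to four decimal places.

-6.4074

With M_i denoting the second derivative at x_i, h_i = 2, 2, and Δ_i = (y_(i+1) − y_i)/h_i = 1/2, 4:
  2·M_0 + 8·M_1 + 2·M_2 = 6(Δ_1 - Δ_0) = 21
Clamped end conditions give two more equations: 2h_0·M_0 + h_0·M_1 = 6(Δ_0 - S'(-1)) = 15 and h_1·M_1 + 2h_1·M_2 = 6(S'(3) - Δ_1) = 0.
Solving the tridiagonal system: M_0 = 21/8, M_1 = 9/4, M_2 = -9/8.
On [-1, 1], S(t) = -6 - 2·(t + 1) + 21/16·(t + 1)² - 1/32·(t + 1)³.
With (t + 1) = 4/3: S(1/3) = -173/27.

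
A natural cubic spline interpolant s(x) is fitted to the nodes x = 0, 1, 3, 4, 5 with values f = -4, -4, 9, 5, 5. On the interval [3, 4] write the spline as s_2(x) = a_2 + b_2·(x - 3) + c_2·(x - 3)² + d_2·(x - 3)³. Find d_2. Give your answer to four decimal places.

Let M_i = s''(x_i). Step sizes h_i = 1, 2, 1, 1; slopes of the chords Δ_i = (y_(i+1) - y_i)/h_i = 0, 13/2, -4, 0.
  1·M_0 + 6·M_1 + 2·M_2 = 6(Δ_1 - Δ_0) = 39
  2·M_1 + 6·M_2 + 1·M_3 = 6(Δ_2 - Δ_1) = -63
  1·M_2 + 4·M_3 + 1·M_4 = 6(Δ_3 - Δ_2) = 24
Natural end conditions: M_0 = M_4 = 0.
Solving: M_0 = 0, M_1 = 1449/122, M_2 = -984/61, M_3 = 612/61, M_4 = 0.
On [3, 4], with s_2(x) = a_2 + b_2·(x - 3) + c_2·(x - 3)² + d_2·(x - 3)³: c_2 = M_2/2 = -492/61, d_2 = (M_3 - M_2)/(6h_2) = 266/61, b_2 = Δ_2 - h_2(2M_2 + M_3)/6 = -18/61.

4.3607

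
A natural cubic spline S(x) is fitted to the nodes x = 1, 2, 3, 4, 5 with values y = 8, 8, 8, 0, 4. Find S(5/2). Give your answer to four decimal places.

8.8839

With σ_i denoting the second derivative at x_i, h_i = 1, 1, 1, 1, and Δ_i = (y_(i+1) − y_i)/h_i = 0, 0, -8, 4:
  1·σ_0 + 4·σ_1 + 1·σ_2 = 6(Δ_1 - Δ_0) = 0
  1·σ_1 + 4·σ_2 + 1·σ_3 = 6(Δ_2 - Δ_1) = -48
  1·σ_2 + 4·σ_3 + 1·σ_4 = 6(Δ_3 - Δ_2) = 72
Natural end conditions: σ_0 = σ_4 = 0.
Solving: σ_0 = 0, σ_1 = 33/7, σ_2 = -132/7, σ_3 = 159/7, σ_4 = 0.
On [2, 3], S(x) = 8 + 11/7·(x - 2) + 33/14·(x - 2)² - 55/14·(x - 2)³.
With (x - 2) = 1/2: S(5/2) = 995/112.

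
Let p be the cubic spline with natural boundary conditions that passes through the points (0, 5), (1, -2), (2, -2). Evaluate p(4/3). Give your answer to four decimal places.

Write m_i for p''(x_i). With h_i = 1, 1 and divided differences Δ_i = -7, 0, the continuity of p' gives the tridiagonal system
  1·m_0 + 4·m_1 + 1·m_2 = 6(Δ_1 - Δ_0) = 42
Natural end conditions: m_0 = m_2 = 0.
Forward elimination and back-substitution give m_0 = 0, m_1 = 21/2, m_2 = 0.
On [1, 2], p(t) = -2 - 7/2·(t - 1) + 21/4·(t - 1)² - 7/4·(t - 1)³.
With (t - 1) = 1/3: p(4/3) = -143/54.

-2.6481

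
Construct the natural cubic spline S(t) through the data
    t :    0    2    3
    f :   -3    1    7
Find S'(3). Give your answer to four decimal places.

Write m_i for S''(x_i). With h_i = 2, 1 and divided differences Δ_i = 2, 6, the continuity of S' gives the tridiagonal system
  2·m_0 + 6·m_1 + 1·m_2 = 6(Δ_1 - Δ_0) = 24
Natural end conditions: m_0 = m_2 = 0.
Hence m_0 = 0, m_1 = 4, m_2 = 0.
On [2, 3], S'(t) = b_1 + 2c_1·(t - 2) + 3d_1·(t - 2)² with b_1 = Δ_1 - h_1(2m_1 + m_2)/6 = 14/3, c_1 = m_1/2 = 2, d_1 = (m_2 - m_1)/(6h_1) = -2/3. So S'(3) = 20/3.

6.6667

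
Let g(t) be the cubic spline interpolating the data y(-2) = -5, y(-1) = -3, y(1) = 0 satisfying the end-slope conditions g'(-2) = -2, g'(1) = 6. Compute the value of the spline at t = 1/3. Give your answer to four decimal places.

Put M_i = g'' at the i-th knot. Here h = (1, 2) and Δ = (2, 3/2), so the interior equations h_(i-1)·M_(i-1) + 2(h_(i-1)+h_i)·M_i + h_i·M_(i+1) = 6(Δ_i − Δ_(i-1)) read
  1·M_0 + 6·M_1 + 2·M_2 = 6(Δ_1 - Δ_0) = -3
Clamped end conditions give two more equations: 2h_0·M_0 + h_0·M_1 = 6(Δ_0 - g'(-2)) = 24 and h_1·M_1 + 2h_1·M_2 = 6(g'(1) - Δ_1) = 27.
Hence M_0 = 91/6, M_1 = -19/3, M_2 = 119/12.
On [-1, 1], g(t) = -3 + 29/12·(t + 1) - 19/6·(t + 1)² + 65/48·(t + 1)³.
With (t + 1) = 4/3: g(1/3) = -178/81.

-2.1975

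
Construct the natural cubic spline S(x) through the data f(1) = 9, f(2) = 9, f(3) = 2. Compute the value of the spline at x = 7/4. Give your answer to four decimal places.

Let m_i = S''(x_i). Step sizes h_i = 1, 1; slopes of the chords Δ_i = (y_(i+1) - y_i)/h_i = 0, -7.
  1·m_0 + 4·m_1 + 1·m_2 = 6(Δ_1 - Δ_0) = -42
Natural end conditions: m_0 = m_2 = 0.
Solving: m_0 = 0, m_1 = -21/2, m_2 = 0.
On [1, 2], S(x) = 9 + 7/4·(x - 1) + 0·(x - 1)² - 7/4·(x - 1)³.
With (x - 1) = 3/4: S(7/4) = 2451/256.

9.5742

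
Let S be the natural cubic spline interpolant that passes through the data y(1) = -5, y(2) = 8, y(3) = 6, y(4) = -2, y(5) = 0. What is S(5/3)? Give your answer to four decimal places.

4.9299

Write σ_i for S''(x_i). With h_i = 1, 1, 1, 1 and divided differences Δ_i = 13, -2, -8, 2, the continuity of S' gives the tridiagonal system
  1·σ_0 + 4·σ_1 + 1·σ_2 = 6(Δ_1 - Δ_0) = -90
  1·σ_1 + 4·σ_2 + 1·σ_3 = 6(Δ_2 - Δ_1) = -36
  1·σ_2 + 4·σ_3 + 1·σ_4 = 6(Δ_3 - Δ_2) = 60
Natural end conditions: σ_0 = σ_4 = 0.
Forward elimination and back-substitution give σ_0 = 0, σ_1 = -573/28, σ_2 = -57/7, σ_3 = 477/28, σ_4 = 0.
On [1, 2], S(x) = -5 + 919/56·(x - 1) + 0·(x - 1)² - 191/56·(x - 1)³.
With (x - 1) = 2/3: S(5/3) = 3727/756.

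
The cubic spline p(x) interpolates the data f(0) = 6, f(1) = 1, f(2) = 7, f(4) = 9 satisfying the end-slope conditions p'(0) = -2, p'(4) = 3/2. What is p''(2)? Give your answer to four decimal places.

-11.2273

Write M_i for p''(x_i). With h_i = 1, 1, 2 and divided differences Δ_i = -5, 6, 1, the continuity of p' gives the tridiagonal system
  1·M_0 + 4·M_1 + 1·M_2 = 6(Δ_1 - Δ_0) = 66
  1·M_1 + 6·M_2 + 2·M_3 = 6(Δ_2 - Δ_1) = -30
Clamped end conditions give two more equations: 2h_0·M_0 + h_0·M_1 = 6(Δ_0 - p'(0)) = -18 and h_2·M_2 + 2h_2·M_3 = 6(p'(4) - Δ_2) = 3.
Forward elimination and back-substitution give M_0 = -469/22, M_1 = 271/11, M_2 = -247/22, M_3 = 70/11.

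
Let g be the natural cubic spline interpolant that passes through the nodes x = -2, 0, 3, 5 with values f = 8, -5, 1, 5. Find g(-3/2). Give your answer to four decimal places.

Put M_i = g'' at the i-th knot. Here h = (2, 3, 2) and Δ = (-13/2, 2, 2), so the interior equations h_(i-1)·M_(i-1) + 2(h_(i-1)+h_i)·M_i + h_i·M_(i+1) = 6(Δ_i − Δ_(i-1)) read
  2·M_0 + 10·M_1 + 3·M_2 = 6(Δ_1 - Δ_0) = 51
  3·M_1 + 10·M_2 + 2·M_3 = 6(Δ_2 - Δ_1) = 0
Natural end conditions: M_0 = M_3 = 0.
Solving the tridiagonal system: M_0 = 0, M_1 = 510/91, M_2 = -153/91, M_3 = 0.
On [-2, 0], g(x) = 8 - 1523/182·(x + 2) + 0·(x + 2)² + 85/182·(x + 2)³.
With (x + 2) = 1/2: g(-3/2) = 5641/1456.

3.8743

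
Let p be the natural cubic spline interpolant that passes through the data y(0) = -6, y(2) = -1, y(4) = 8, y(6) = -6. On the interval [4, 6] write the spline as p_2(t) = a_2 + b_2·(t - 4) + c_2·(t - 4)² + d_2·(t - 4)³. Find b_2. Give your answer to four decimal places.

With m_i denoting the second derivative at x_i, h_i = 2, 2, 2, and Δ_i = (y_(i+1) − y_i)/h_i = 5/2, 9/2, -7:
  2·m_0 + 8·m_1 + 2·m_2 = 6(Δ_1 - Δ_0) = 12
  2·m_1 + 8·m_2 + 2·m_3 = 6(Δ_2 - Δ_1) = -69
Natural end conditions: m_0 = m_3 = 0.
Hence m_0 = 0, m_1 = 39/10, m_2 = -48/5, m_3 = 0.
On [4, 6], with p_2(t) = a_2 + b_2·(t - 4) + c_2·(t - 4)² + d_2·(t - 4)³: c_2 = m_2/2 = -24/5, d_2 = (m_3 - m_2)/(6h_2) = 4/5, b_2 = Δ_2 - h_2(2m_2 + m_3)/6 = -3/5.

-0.6000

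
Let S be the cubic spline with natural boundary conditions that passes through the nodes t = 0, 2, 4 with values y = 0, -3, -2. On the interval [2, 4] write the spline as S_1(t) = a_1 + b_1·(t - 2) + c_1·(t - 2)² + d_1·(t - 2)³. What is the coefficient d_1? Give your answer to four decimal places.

-0.1250

Let M_i = S''(x_i). Step sizes h_i = 2, 2; slopes of the chords Δ_i = (y_(i+1) - y_i)/h_i = -3/2, 1/2.
  2·M_0 + 8·M_1 + 2·M_2 = 6(Δ_1 - Δ_0) = 12
Natural end conditions: M_0 = M_2 = 0.
Forward elimination and back-substitution give M_0 = 0, M_1 = 3/2, M_2 = 0.
On [2, 4], with S_1(t) = a_1 + b_1·(t - 2) + c_1·(t - 2)² + d_1·(t - 2)³: c_1 = M_1/2 = 3/4, d_1 = (M_2 - M_1)/(6h_1) = -1/8, b_1 = Δ_1 - h_1(2M_1 + M_2)/6 = -1/2.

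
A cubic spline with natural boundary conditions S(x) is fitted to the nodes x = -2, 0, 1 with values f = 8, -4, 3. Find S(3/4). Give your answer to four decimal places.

Write σ_i for S''(x_i). With h_i = 2, 1 and divided differences Δ_i = -6, 7, the continuity of S' gives the tridiagonal system
  2·σ_0 + 6·σ_1 + 1·σ_2 = 6(Δ_1 - Δ_0) = 78
Natural end conditions: σ_0 = σ_2 = 0.
Solving the tridiagonal system: σ_0 = 0, σ_1 = 13, σ_2 = 0.
On [0, 1], S(x) = -4 + 8/3·x + 13/2·x² - 13/6·x³.
With x = 3/4: S(3/4) = 95/128.

0.7422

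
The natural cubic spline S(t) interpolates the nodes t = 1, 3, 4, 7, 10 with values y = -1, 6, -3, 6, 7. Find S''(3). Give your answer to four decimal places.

-14.5824

Let M_i = S''(x_i). Step sizes h_i = 2, 1, 3, 3; slopes of the chords Δ_i = (y_(i+1) - y_i)/h_i = 7/2, -9, 3, 1/3.
  2·M_0 + 6·M_1 + 1·M_2 = 6(Δ_1 - Δ_0) = -75
  1·M_1 + 8·M_2 + 3·M_3 = 6(Δ_2 - Δ_1) = 72
  3·M_2 + 12·M_3 + 3·M_4 = 6(Δ_3 - Δ_2) = -16
Natural end conditions: M_0 = M_4 = 0.
Forward elimination and back-substitution give M_0 = 0, M_1 = -2479/170, M_2 = 1062/85, M_3 = -2273/510, M_4 = 0.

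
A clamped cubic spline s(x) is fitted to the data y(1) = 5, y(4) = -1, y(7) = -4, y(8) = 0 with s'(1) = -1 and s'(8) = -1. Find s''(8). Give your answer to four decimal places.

Let m_i = s''(x_i). Step sizes h_i = 3, 3, 1; slopes of the chords Δ_i = (y_(i+1) - y_i)/h_i = -2, -1, 4.
  3·m_0 + 12·m_1 + 3·m_2 = 6(Δ_1 - Δ_0) = 6
  3·m_1 + 8·m_2 + 1·m_3 = 6(Δ_2 - Δ_1) = 30
Clamped end conditions give two more equations: 2h_0·m_0 + h_0·m_1 = 6(Δ_0 - s'(1)) = -6 and h_2·m_2 + 2h_2·m_3 = 6(s'(8) - Δ_2) = -30.
Solving: m_0 = -16/31, m_1 = -30/31, m_2 = 198/31, m_3 = -564/31.

-18.1935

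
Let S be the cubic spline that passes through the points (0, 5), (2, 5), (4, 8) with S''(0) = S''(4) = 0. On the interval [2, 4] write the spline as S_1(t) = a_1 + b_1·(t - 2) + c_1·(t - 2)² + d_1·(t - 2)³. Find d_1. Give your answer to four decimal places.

Write M_i for S''(x_i). With h_i = 2, 2 and divided differences Δ_i = 0, 3/2, the continuity of S' gives the tridiagonal system
  2·M_0 + 8·M_1 + 2·M_2 = 6(Δ_1 - Δ_0) = 9
Natural end conditions: M_0 = M_2 = 0.
Solving the tridiagonal system: M_0 = 0, M_1 = 9/8, M_2 = 0.
On [2, 4], with S_1(t) = a_1 + b_1·(t - 2) + c_1·(t - 2)² + d_1·(t - 2)³: c_1 = M_1/2 = 9/16, d_1 = (M_2 - M_1)/(6h_1) = -3/32, b_1 = Δ_1 - h_1(2M_1 + M_2)/6 = 3/4.

-0.0938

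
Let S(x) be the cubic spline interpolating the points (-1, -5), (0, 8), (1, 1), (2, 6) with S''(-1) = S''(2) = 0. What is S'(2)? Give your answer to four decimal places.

Write σ_i for S''(x_i). With h_i = 1, 1, 1 and divided differences Δ_i = 13, -7, 5, the continuity of S' gives the tridiagonal system
  1·σ_0 + 4·σ_1 + 1·σ_2 = 6(Δ_1 - Δ_0) = -120
  1·σ_1 + 4·σ_2 + 1·σ_3 = 6(Δ_2 - Δ_1) = 72
Natural end conditions: σ_0 = σ_3 = 0.
Hence σ_0 = 0, σ_1 = -184/5, σ_2 = 136/5, σ_3 = 0.
On [1, 2], S'(x) = b_2 + 2c_2·(x - 1) + 3d_2·(x - 1)² with b_2 = Δ_2 - h_2(2σ_2 + σ_3)/6 = -61/15, c_2 = σ_2/2 = 68/5, d_2 = (σ_3 - σ_2)/(6h_2) = -68/15. So S'(2) = 143/15.

9.5333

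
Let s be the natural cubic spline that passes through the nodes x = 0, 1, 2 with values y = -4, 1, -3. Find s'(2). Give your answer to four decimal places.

Write σ_i for s''(x_i). With h_i = 1, 1 and divided differences Δ_i = 5, -4, the continuity of s' gives the tridiagonal system
  1·σ_0 + 4·σ_1 + 1·σ_2 = 6(Δ_1 - Δ_0) = -54
Natural end conditions: σ_0 = σ_2 = 0.
Forward elimination and back-substitution give σ_0 = 0, σ_1 = -27/2, σ_2 = 0.
On [1, 2], s'(x) = b_1 + 2c_1·(x - 1) + 3d_1·(x - 1)² with b_1 = Δ_1 - h_1(2σ_1 + σ_2)/6 = 1/2, c_1 = σ_1/2 = -27/4, d_1 = (σ_2 - σ_1)/(6h_1) = 9/4. So s'(2) = -25/4.

-6.2500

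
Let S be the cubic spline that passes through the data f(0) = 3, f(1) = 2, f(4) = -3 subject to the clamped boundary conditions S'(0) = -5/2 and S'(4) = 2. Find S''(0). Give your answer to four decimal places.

Put M_i = S'' at the i-th knot. Here h = (1, 3) and Δ = (-1, -5/3), so the interior equations h_(i-1)·M_(i-1) + 2(h_(i-1)+h_i)·M_i + h_i·M_(i+1) = 6(Δ_i − Δ_(i-1)) read
  1·M_0 + 8·M_1 + 3·M_2 = 6(Δ_1 - Δ_0) = -4
Clamped end conditions give two more equations: 2h_0·M_0 + h_0·M_1 = 6(Δ_0 - S'(0)) = 9 and h_1·M_1 + 2h_1·M_2 = 6(S'(4) - Δ_1) = 22.
Solving: M_0 = 49/8, M_1 = -13/4, M_2 = 127/24.

6.1250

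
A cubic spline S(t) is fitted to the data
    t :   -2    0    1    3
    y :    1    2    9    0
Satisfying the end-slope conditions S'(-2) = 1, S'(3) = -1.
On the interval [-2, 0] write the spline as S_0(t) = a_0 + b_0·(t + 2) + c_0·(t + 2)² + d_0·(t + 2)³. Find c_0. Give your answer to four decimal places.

With M_i denoting the second derivative at x_i, h_i = 2, 1, 2, and Δ_i = (y_(i+1) − y_i)/h_i = 1/2, 7, -9/2:
  2·M_0 + 6·M_1 + 1·M_2 = 6(Δ_1 - Δ_0) = 39
  1·M_1 + 6·M_2 + 2·M_3 = 6(Δ_2 - Δ_1) = -69
Clamped end conditions give two more equations: 2h_0·M_0 + h_0·M_1 = 6(Δ_0 - S'(-2)) = -3 and h_2·M_2 + 2h_2·M_3 = 6(S'(3) - Δ_2) = 21.
Solving the tridiagonal system: M_0 = -53/8, M_1 = 47/4, M_2 = -73/4, M_3 = 115/8.
On [-2, 0], with S_0(t) = a_0 + b_0·(t + 2) + c_0·(t + 2)² + d_0·(t + 2)³: c_0 = M_0/2 = -53/16, d_0 = (M_1 - M_0)/(6h_0) = 49/32, b_0 = Δ_0 - h_0(2M_0 + M_1)/6 = 1.

-3.3125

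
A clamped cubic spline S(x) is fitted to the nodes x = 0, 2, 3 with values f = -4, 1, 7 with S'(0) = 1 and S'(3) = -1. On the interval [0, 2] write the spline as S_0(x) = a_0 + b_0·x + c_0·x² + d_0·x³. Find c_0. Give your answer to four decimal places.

With M_i denoting the second derivative at x_i, h_i = 2, 1, and Δ_i = (y_(i+1) − y_i)/h_i = 5/2, 6:
  2·M_0 + 6·M_1 + 1·M_2 = 6(Δ_1 - Δ_0) = 21
Clamped end conditions give two more equations: 2h_0·M_0 + h_0·M_1 = 6(Δ_0 - S'(0)) = 9 and h_1·M_1 + 2h_1·M_2 = 6(S'(3) - Δ_1) = -42.
Hence M_0 = -23/12, M_1 = 25/3, M_2 = -151/6.
On [0, 2], with S_0(x) = a_0 + b_0·x + c_0·x² + d_0·x³: c_0 = M_0/2 = -23/24, d_0 = (M_1 - M_0)/(6h_0) = 41/48, b_0 = Δ_0 - h_0(2M_0 + M_1)/6 = 1.

-0.9583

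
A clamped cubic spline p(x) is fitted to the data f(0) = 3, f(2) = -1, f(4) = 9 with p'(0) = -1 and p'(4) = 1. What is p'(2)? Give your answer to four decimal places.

With M_i denoting the second derivative at x_i, h_i = 2, 2, and Δ_i = (y_(i+1) − y_i)/h_i = -2, 5:
  2·M_0 + 8·M_1 + 2·M_2 = 6(Δ_1 - Δ_0) = 42
Clamped end conditions give two more equations: 2h_0·M_0 + h_0·M_1 = 6(Δ_0 - p'(0)) = -6 and h_1·M_1 + 2h_1·M_2 = 6(p'(4) - Δ_1) = -24.
Forward elimination and back-substitution give M_0 = -25/4, M_1 = 19/2, M_2 = -43/4.
On [2, 4], p'(x) = b_1 + 2c_1·(x - 2) + 3d_1·(x - 2)² with b_1 = Δ_1 - h_1(2M_1 + M_2)/6 = 9/4, c_1 = M_1/2 = 19/4, d_1 = (M_2 - M_1)/(6h_1) = -27/16. So p'(2) = 9/4.

2.2500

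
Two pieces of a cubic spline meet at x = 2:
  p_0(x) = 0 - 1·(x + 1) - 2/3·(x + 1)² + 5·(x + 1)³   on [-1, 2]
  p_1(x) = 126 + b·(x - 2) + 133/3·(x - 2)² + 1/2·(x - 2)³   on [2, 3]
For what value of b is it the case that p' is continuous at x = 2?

130

p_0'(x) = -1 - 4/3·(x + 1) + 15·(x + 1)², so p_0'(2) = 130. On the right, p_1'(2) = b, so b = 130.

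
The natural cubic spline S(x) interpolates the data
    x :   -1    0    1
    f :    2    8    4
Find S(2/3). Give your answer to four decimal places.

Put M_i = S'' at the i-th knot. Here h = (1, 1) and Δ = (6, -4), so the interior equations h_(i-1)·M_(i-1) + 2(h_(i-1)+h_i)·M_i + h_i·M_(i+1) = 6(Δ_i − Δ_(i-1)) read
  1·M_0 + 4·M_1 + 1·M_2 = 6(Δ_1 - Δ_0) = -60
Natural end conditions: M_0 = M_2 = 0.
Hence M_0 = 0, M_1 = -15, M_2 = 0.
On [0, 1], S(x) = 8 + 1·x - 15/2·x² + 5/2·x³.
With x = 2/3: S(2/3) = 164/27.

6.0741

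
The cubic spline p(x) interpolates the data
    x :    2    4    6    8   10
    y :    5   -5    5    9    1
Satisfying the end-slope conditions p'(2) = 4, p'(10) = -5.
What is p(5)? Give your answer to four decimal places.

-2.2366

Write m_i for p''(x_i). With h_i = 2, 2, 2, 2 and divided differences Δ_i = -5, 5, 2, -4, the continuity of p' gives the tridiagonal system
  2·m_0 + 8·m_1 + 2·m_2 = 6(Δ_1 - Δ_0) = 60
  2·m_1 + 8·m_2 + 2·m_3 = 6(Δ_2 - Δ_1) = -18
  2·m_2 + 8·m_3 + 2·m_4 = 6(Δ_3 - Δ_2) = -36
Clamped end conditions give two more equations: 2h_0·m_0 + h_0·m_1 = 6(Δ_0 - p'(2)) = -54 and h_3·m_3 + 2h_3·m_4 = 6(p'(10) - Δ_3) = -6.
Hence m_0 = -1143/56, m_1 = 387/28, m_2 = -39/8, m_3 = -93/28, m_4 = 9/56.
On [4, 6], p(x) = -5 - 145/56·(x - 4) + 387/56·(x - 4)² - 349/224·(x - 4)³.
With (x - 4) = 1: p(5) = -501/224.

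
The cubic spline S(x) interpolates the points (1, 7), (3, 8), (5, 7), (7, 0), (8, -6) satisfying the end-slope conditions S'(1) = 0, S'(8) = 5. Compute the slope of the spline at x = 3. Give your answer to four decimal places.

0.1802

Put M_i = S'' at the i-th knot. Here h = (2, 2, 2, 1) and Δ = (1/2, -1/2, -7/2, -6), so the interior equations h_(i-1)·M_(i-1) + 2(h_(i-1)+h_i)·M_i + h_i·M_(i+1) = 6(Δ_i − Δ_(i-1)) read
  2·M_0 + 8·M_1 + 2·M_2 = 6(Δ_1 - Δ_0) = -6
  2·M_1 + 8·M_2 + 2·M_3 = 6(Δ_2 - Δ_1) = -18
  2·M_2 + 6·M_3 + 1·M_4 = 6(Δ_3 - Δ_2) = -15
Clamped end conditions give two more equations: 2h_0·M_0 + h_0·M_1 = 6(Δ_0 - S'(1)) = 3 and h_3·M_3 + 2h_3·M_4 = 6(S'(8) - Δ_3) = 66.
Hence M_0 = 227/172, M_1 = -49/43, M_2 = 41/172, M_3 = -379/43, M_4 = 3217/86.
On [3, 5], S'(x) = b_1 + 2c_1·(x - 3) + 3d_1·(x - 3)² with b_1 = Δ_1 - h_1(2M_1 + M_2)/6 = 31/172, c_1 = M_1/2 = -49/86, d_1 = (M_2 - M_1)/(6h_1) = 79/688. So S'(3) = 31/172.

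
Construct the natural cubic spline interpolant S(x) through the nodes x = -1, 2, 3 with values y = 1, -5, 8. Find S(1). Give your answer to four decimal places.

-9.2500

With M_i denoting the second derivative at x_i, h_i = 3, 1, and Δ_i = (y_(i+1) − y_i)/h_i = -2, 13:
  3·M_0 + 8·M_1 + 1·M_2 = 6(Δ_1 - Δ_0) = 90
Natural end conditions: M_0 = M_2 = 0.
Solving: M_0 = 0, M_1 = 45/4, M_2 = 0.
On [-1, 2], S(x) = 1 - 61/8·(x + 1) + 0·(x + 1)² + 5/8·(x + 1)³.
With (x + 1) = 2: S(1) = -37/4.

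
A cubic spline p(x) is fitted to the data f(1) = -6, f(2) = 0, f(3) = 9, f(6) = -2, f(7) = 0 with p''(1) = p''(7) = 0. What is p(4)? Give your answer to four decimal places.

8.9182

With M_i denoting the second derivative at x_i, h_i = 1, 1, 3, 1, and Δ_i = (y_(i+1) − y_i)/h_i = 6, 9, -11/3, 2:
  1·M_0 + 4·M_1 + 1·M_2 = 6(Δ_1 - Δ_0) = 18
  1·M_1 + 8·M_2 + 3·M_3 = 6(Δ_2 - Δ_1) = -76
  3·M_2 + 8·M_3 + 1·M_4 = 6(Δ_3 - Δ_2) = 34
Natural end conditions: M_0 = M_4 = 0.
Hence M_0 = 0, M_1 = 425/53, M_2 = -746/53, M_3 = 505/53, M_4 = 0.
On [3, 6], p(x) = 9 + 1795/318·(x - 3) - 373/53·(x - 3)² + 139/106·(x - 3)³.
With (x - 3) = 1: p(4) = 1418/159.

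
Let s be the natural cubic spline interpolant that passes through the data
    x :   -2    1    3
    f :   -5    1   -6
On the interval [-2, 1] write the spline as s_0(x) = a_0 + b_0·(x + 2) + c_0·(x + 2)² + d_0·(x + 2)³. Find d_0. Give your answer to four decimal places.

-0.1833

Put σ_i = s'' at the i-th knot. Here h = (3, 2) and Δ = (2, -7/2), so the interior equations h_(i-1)·σ_(i-1) + 2(h_(i-1)+h_i)·σ_i + h_i·σ_(i+1) = 6(Δ_i − Δ_(i-1)) read
  3·σ_0 + 10·σ_1 + 2·σ_2 = 6(Δ_1 - Δ_0) = -33
Natural end conditions: σ_0 = σ_2 = 0.
Hence σ_0 = 0, σ_1 = -33/10, σ_2 = 0.
On [-2, 1], with s_0(x) = a_0 + b_0·(x + 2) + c_0·(x + 2)² + d_0·(x + 2)³: c_0 = σ_0/2 = 0, d_0 = (σ_1 - σ_0)/(6h_0) = -11/60, b_0 = Δ_0 - h_0(2σ_0 + σ_1)/6 = 73/20.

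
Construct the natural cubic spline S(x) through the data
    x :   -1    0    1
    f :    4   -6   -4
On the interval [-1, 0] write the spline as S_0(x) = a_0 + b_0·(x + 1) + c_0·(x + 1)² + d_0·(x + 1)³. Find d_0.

Put m_i = S'' at the i-th knot. Here h = (1, 1) and Δ = (-10, 2), so the interior equations h_(i-1)·m_(i-1) + 2(h_(i-1)+h_i)·m_i + h_i·m_(i+1) = 6(Δ_i − Δ_(i-1)) read
  1·m_0 + 4·m_1 + 1·m_2 = 6(Δ_1 - Δ_0) = 72
Natural end conditions: m_0 = m_2 = 0.
Hence m_0 = 0, m_1 = 18, m_2 = 0.
On [-1, 0], with S_0(x) = a_0 + b_0·(x + 1) + c_0·(x + 1)² + d_0·(x + 1)³: c_0 = m_0/2 = 0, d_0 = (m_1 - m_0)/(6h_0) = 3, b_0 = Δ_0 - h_0(2m_0 + m_1)/6 = -13.

3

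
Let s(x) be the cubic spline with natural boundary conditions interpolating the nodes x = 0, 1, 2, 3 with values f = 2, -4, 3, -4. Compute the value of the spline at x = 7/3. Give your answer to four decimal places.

With M_i denoting the second derivative at x_i, h_i = 1, 1, 1, and Δ_i = (y_(i+1) − y_i)/h_i = -6, 7, -7:
  1·M_0 + 4·M_1 + 1·M_2 = 6(Δ_1 - Δ_0) = 78
  1·M_1 + 4·M_2 + 1·M_3 = 6(Δ_2 - Δ_1) = -84
Natural end conditions: M_0 = M_3 = 0.
Forward elimination and back-substitution give M_0 = 0, M_1 = 132/5, M_2 = -138/5, M_3 = 0.
On [2, 3], s(x) = 3 + 11/5·(x - 2) - 69/5·(x - 2)² + 23/5·(x - 2)³.
With (x - 2) = 1/3: s(7/3) = 64/27.

2.3704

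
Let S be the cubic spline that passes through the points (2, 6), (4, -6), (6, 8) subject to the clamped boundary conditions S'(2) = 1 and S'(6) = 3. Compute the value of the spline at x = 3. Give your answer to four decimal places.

0.3125

Let σ_i = S''(x_i). Step sizes h_i = 2, 2; slopes of the chords Δ_i = (y_(i+1) - y_i)/h_i = -6, 7.
  2·σ_0 + 8·σ_1 + 2·σ_2 = 6(Δ_1 - Δ_0) = 78
Clamped end conditions give two more equations: 2h_0·σ_0 + h_0·σ_1 = 6(Δ_0 - S'(2)) = -42 and h_1·σ_1 + 2h_1·σ_2 = 6(S'(6) - Δ_1) = -24.
Solving: σ_0 = -79/4, σ_1 = 37/2, σ_2 = -61/4.
On [2, 4], S(x) = 6 + 1·(x - 2) - 79/8·(x - 2)² + 51/16·(x - 2)³.
With (x - 2) = 1: S(3) = 5/16.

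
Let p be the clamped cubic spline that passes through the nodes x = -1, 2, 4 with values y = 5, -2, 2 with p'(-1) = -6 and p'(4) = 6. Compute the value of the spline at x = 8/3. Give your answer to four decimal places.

-1.9111

Let M_i = p''(x_i). Step sizes h_i = 3, 2; slopes of the chords Δ_i = (y_(i+1) - y_i)/h_i = -7/3, 2.
  3·M_0 + 10·M_1 + 2·M_2 = 6(Δ_1 - Δ_0) = 26
Clamped end conditions give two more equations: 2h_0·M_0 + h_0·M_1 = 6(Δ_0 - p'(-1)) = 22 and h_1·M_1 + 2h_1·M_2 = 6(p'(4) - Δ_1) = 24.
Solving the tridiagonal system: M_0 = 52/15, M_1 = 2/5, M_2 = 29/5.
On [2, 4], p(x) = -2 - 1/5·(x - 2) + 1/5·(x - 2)² + 9/20·(x - 2)³.
With (x - 2) = 2/3: p(8/3) = -86/45.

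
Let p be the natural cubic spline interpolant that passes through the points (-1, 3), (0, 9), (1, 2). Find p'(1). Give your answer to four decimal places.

With M_i denoting the second derivative at x_i, h_i = 1, 1, and Δ_i = (y_(i+1) − y_i)/h_i = 6, -7:
  1·M_0 + 4·M_1 + 1·M_2 = 6(Δ_1 - Δ_0) = -78
Natural end conditions: M_0 = M_2 = 0.
Solving the tridiagonal system: M_0 = 0, M_1 = -39/2, M_2 = 0.
On [0, 1], p'(x) = b_1 + 2c_1·x + 3d_1·x² with b_1 = Δ_1 - h_1(2M_1 + M_2)/6 = -1/2, c_1 = M_1/2 = -39/4, d_1 = (M_2 - M_1)/(6h_1) = 13/4. So p'(1) = -41/4.

-10.2500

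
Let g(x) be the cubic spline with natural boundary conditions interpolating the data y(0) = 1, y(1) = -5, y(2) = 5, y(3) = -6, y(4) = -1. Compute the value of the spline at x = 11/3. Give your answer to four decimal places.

Write M_i for g''(x_i). With h_i = 1, 1, 1, 1 and divided differences Δ_i = -6, 10, -11, 5, the continuity of g' gives the tridiagonal system
  1·M_0 + 4·M_1 + 1·M_2 = 6(Δ_1 - Δ_0) = 96
  1·M_1 + 4·M_2 + 1·M_3 = 6(Δ_2 - Δ_1) = -126
  1·M_2 + 4·M_3 + 1·M_4 = 6(Δ_3 - Δ_2) = 96
Natural end conditions: M_0 = M_4 = 0.
Hence M_0 = 0, M_1 = 255/7, M_2 = -348/7, M_3 = 255/7, M_4 = 0.
On [3, 4], g(x) = -6 - 50/7·(x - 3) + 255/14·(x - 3)² - 85/14·(x - 3)³.
With (x - 3) = 2/3: g(11/3) = -844/189.

-4.4656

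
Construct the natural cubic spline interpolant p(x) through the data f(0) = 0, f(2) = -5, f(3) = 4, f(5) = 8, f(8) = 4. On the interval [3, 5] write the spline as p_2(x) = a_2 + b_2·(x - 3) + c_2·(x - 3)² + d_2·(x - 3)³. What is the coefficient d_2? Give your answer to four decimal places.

Write M_i for p''(x_i). With h_i = 2, 1, 2, 3 and divided differences Δ_i = -5/2, 9, 2, -4/3, the continuity of p' gives the tridiagonal system
  2·M_0 + 6·M_1 + 1·M_2 = 6(Δ_1 - Δ_0) = 69
  1·M_1 + 6·M_2 + 2·M_3 = 6(Δ_2 - Δ_1) = -42
  2·M_2 + 10·M_3 + 3·M_4 = 6(Δ_3 - Δ_2) = -20
Natural end conditions: M_0 = M_4 = 0.
Solving the tridiagonal system: M_0 = 0, M_1 = 2122/163, M_2 = -1485/163, M_3 = -29/163, M_4 = 0.
On [3, 5], with p_2(x) = a_2 + b_2·(x - 3) + c_2·(x - 3)² + d_2·(x - 3)³: c_2 = M_2/2 = -1485/326, d_2 = (M_3 - M_2)/(6h_2) = 364/489, b_2 = Δ_2 - h_2(2M_2 + M_3)/6 = 3977/489.

0.7444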